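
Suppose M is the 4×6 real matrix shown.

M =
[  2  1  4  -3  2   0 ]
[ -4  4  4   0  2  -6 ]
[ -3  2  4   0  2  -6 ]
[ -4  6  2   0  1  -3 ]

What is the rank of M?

Row reduce to echelon form.
R2 ← R2 + (2)·R1: [0, 6, 12, -6, 6, -6]
R3 ← R3 + (3/2)·R1: [0, 7/2, 10, -9/2, 5, -6]
R4 ← R4 + (2)·R1: [0, 8, 10, -6, 5, -3]
R3 ← R3 − (7/12)·R2: [0, 0, 3, -1, 3/2, -5/2]
R4 ← R4 − (4/3)·R2: [0, 0, -6, 2, -3, 5]
R4 ← R4 + (2)·R3: [0, 0, 0, 0, 0, 0]
Echelon form has 3 nonzero rows, so rank(M) = 3.

3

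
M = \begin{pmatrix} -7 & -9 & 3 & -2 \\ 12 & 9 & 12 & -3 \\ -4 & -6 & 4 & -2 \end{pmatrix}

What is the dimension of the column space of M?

Row reduce to echelon form.
R2 ← R2 + (12/7)·R1: [0, -45/7, 120/7, -45/7]
R3 ← R3 − (4/7)·R1: [0, -6/7, 16/7, -6/7]
R3 ← R3 − (2/15)·R2: [0, 0, 0, 0]
Echelon form has 2 nonzero rows, so rank(M) = 2.
The column space has dimension equal to the rank: 2.

2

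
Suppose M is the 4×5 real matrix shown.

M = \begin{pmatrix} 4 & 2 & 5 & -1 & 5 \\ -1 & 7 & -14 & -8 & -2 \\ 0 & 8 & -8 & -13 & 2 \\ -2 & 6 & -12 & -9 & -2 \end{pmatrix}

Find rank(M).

Row reduce to echelon form.
R2 ← R2 + (1/4)·R1: [0, 15/2, -51/4, -33/4, -3/4]
R4 ← R4 + (1/2)·R1: [0, 7, -19/2, -19/2, 1/2]
R3 ← R3 − (16/15)·R2: [0, 0, 28/5, -21/5, 14/5]
R4 ← R4 − (14/15)·R2: [0, 0, 12/5, -9/5, 6/5]
R4 ← R4 − (3/7)·R3: [0, 0, 0, 0, 0]
Echelon form has 3 nonzero rows, so rank(M) = 3.

3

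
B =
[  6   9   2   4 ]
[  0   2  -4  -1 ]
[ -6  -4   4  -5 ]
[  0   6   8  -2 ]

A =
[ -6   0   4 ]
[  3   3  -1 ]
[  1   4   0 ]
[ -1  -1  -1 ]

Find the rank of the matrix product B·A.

3

First compute BA:
[[-11,  31,  11],
 [  3,  -9,  -1],
 [ 33,   9, -15],
 [ 28,  52,  -4]]
Now row reduce the product.
R2 ← R2 + (3/11)·R1: [0, -6/11, 2]
R3 ← R3 + (3)·R1: [0, 102, 18]
R4 ← R4 + (28/11)·R1: [0, 1440/11, 24]
R3 ← R3 + (187)·R2: [0, 0, 392]
R4 ← R4 + (240)·R2: [0, 0, 504]
R4 ← R4 − (9/7)·R3: [0, 0, 0]
3 nonzero rows, so rank(BA) = 3.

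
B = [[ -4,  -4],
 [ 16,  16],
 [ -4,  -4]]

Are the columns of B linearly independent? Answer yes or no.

Row reduce B to echelon form.
R2 ← R2 + (4)·R1: [0, 0]
R3 ← R3 − R1: [0, 0]
1 pivot among 2 columns.
Only 1 < 2 pivot columns, so the columns are linearly dependent.

no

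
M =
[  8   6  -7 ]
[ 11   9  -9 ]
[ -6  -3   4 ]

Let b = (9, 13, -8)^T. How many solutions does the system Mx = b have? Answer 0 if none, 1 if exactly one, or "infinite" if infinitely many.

1

Row reduce the augmented matrix [M | b].
R2 ← R2 − (11/8)·R1: [0, 3/4, 5/8, 5/8]
R3 ← R3 + (3/4)·R1: [0, 3/2, -5/4, -5/4]
R3 ← R3 − (2)·R2: [0, 0, -5/2, -5/2]
The echelon form has 3 nonzero rows, and every pivot lies in the first 3 columns, so rank(M) = rank([M|b]) = 3.
The system is consistent.
rank = 3 = number of unknowns, so the solution is unique.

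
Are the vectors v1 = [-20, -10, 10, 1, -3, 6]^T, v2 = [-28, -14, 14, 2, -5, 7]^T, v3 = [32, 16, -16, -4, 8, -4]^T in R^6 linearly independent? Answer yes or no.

no

Form the matrix with these vectors as rows and row reduce.
R2 ← R2 − (7/5)·R1: [0, 0, 0, 3/5, -4/5, -7/5]
R3 ← R3 + (8/5)·R1: [0, 0, 0, -12/5, 16/5, 28/5]
R3 ← R3 + (4)·R2: [0, 0, 0, 0, 0, 0]
2 nonzero rows, so the 3 vectors span a space of dimension 2.
Since 2 < 3, the vectors are linearly dependent.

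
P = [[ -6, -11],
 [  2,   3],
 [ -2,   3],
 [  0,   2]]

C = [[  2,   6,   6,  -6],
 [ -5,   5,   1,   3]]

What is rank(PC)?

2

First compute PC:
[[ 43, -91, -47,   3],
 [-11,  27,  15,  -3],
 [-19,   3,  -9,  21],
 [-10,  10,   2,   6]]
Now row reduce the product.
R2 ← R2 + (11/43)·R1: [0, 160/43, 128/43, -96/43]
R3 ← R3 + (19/43)·R1: [0, -1600/43, -1280/43, 960/43]
R4 ← R4 + (10/43)·R1: [0, -480/43, -384/43, 288/43]
R3 ← R3 + (10)·R2: [0, 0, 0, 0]
R4 ← R4 + (3)·R2: [0, 0, 0, 0]
2 nonzero rows, so rank(PC) = 2.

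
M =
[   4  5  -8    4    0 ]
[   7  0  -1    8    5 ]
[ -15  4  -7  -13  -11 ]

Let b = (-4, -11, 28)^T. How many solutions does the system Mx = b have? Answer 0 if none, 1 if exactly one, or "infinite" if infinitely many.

infinite

Row reduce the augmented matrix [M | b].
R2 ← R2 − (7/4)·R1: [0, -35/4, 13, 1, 5, -4]
R3 ← R3 + (15/4)·R1: [0, 91/4, -37, 2, -11, 13]
R3 ← R3 + (13/5)·R2: [0, 0, -16/5, 23/5, 2, 13/5]
The echelon form has 3 nonzero rows, and every pivot lies in the first 5 columns, so rank(M) = rank([M|b]) = 3.
The system is consistent.
rank = 3 < 5 unknowns, so there are infinitely many solutions.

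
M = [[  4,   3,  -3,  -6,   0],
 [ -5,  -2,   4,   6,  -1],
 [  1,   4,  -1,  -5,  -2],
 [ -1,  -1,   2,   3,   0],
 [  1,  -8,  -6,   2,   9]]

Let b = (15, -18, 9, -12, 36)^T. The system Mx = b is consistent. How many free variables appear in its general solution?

1

Row reduce the augmented matrix [M | b].
R2 ← R2 + (5/4)·R1: [0, 7/4, 1/4, -3/2, -1, 3/4]
R3 ← R3 − (1/4)·R1: [0, 13/4, -1/4, -7/2, -2, 21/4]
R4 ← R4 + (1/4)·R1: [0, -1/4, 5/4, 3/2, 0, -33/4]
R5 ← R5 − (1/4)·R1: [0, -35/4, -21/4, 7/2, 9, 129/4]
R3 ← R3 − (13/7)·R2: [0, 0, -5/7, -5/7, -1/7, 27/7]
R4 ← R4 + (1/7)·R2: [0, 0, 9/7, 9/7, -1/7, -57/7]
R5 ← R5 + (5)·R2: [0, 0, -4, -4, 4, 36]
R4 ← R4 + (9/5)·R3: [0, 0, 0, 0, -2/5, -6/5]
R5 ← R5 − (28/5)·R3: [0, 0, 0, 0, 24/5, 72/5]
R5 ← R5 + (12)·R4: [0, 0, 0, 0, 0, 0]
The echelon form has 4 nonzero rows, and every pivot lies in the first 5 columns, so rank(M) = rank([M|b]) = 4.
The system is consistent.
Free variables = (unknowns) − (rank) = 5 − 4 = 1.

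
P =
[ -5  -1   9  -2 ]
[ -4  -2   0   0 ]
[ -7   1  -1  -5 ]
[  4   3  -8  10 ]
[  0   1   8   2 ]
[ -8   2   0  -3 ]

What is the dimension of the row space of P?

Row reduce to echelon form.
R2 ← R2 − (4/5)·R1: [0, -6/5, -36/5, 8/5]
R3 ← R3 − (7/5)·R1: [0, 12/5, -68/5, -11/5]
R4 ← R4 + (4/5)·R1: [0, 11/5, -4/5, 42/5]
R6 ← R6 − (8/5)·R1: [0, 18/5, -72/5, 1/5]
R3 ← R3 + (2)·R2: [0, 0, -28, 1]
R4 ← R4 + (11/6)·R2: [0, 0, -14, 34/3]
R5 ← R5 + (5/6)·R2: [0, 0, 2, 10/3]
R6 ← R6 + (3)·R2: [0, 0, -36, 5]
R4 ← R4 − (1/2)·R3: [0, 0, 0, 65/6]
R5 ← R5 + (1/14)·R3: [0, 0, 0, 143/42]
R6 ← R6 − (9/7)·R3: [0, 0, 0, 26/7]
R5 ← R5 − (11/35)·R4: [0, 0, 0, 0]
R6 ← R6 − (12/35)·R4: [0, 0, 0, 0]
Echelon form has 4 nonzero rows, so rank(P) = 4.
The row space has dimension equal to the rank: 4.

4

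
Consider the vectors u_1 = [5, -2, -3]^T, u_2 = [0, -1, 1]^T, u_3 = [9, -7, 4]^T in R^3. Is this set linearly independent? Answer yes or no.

Form the matrix with these vectors as rows and row reduce.
R3 ← R3 − (9/5)·R1: [0, -17/5, 47/5]
R3 ← R3 − (17/5)·R2: [0, 0, 6]
3 nonzero rows, so the 3 vectors span a space of dimension 3.
Since 3 = 3, the vectors are linearly independent.

yes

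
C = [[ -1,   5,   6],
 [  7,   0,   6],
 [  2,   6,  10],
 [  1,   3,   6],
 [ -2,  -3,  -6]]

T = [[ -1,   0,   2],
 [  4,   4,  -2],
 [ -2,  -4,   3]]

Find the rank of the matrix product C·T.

3

First compute CT:
[[  9,  -4,   6],
 [-19, -24,  32],
 [  2, -16,  22],
 [ -1, -12,  14],
 [  2,  12, -16]]
Now row reduce the product.
R2 ← R2 + (19/9)·R1: [0, -292/9, 134/3]
R3 ← R3 − (2/9)·R1: [0, -136/9, 62/3]
R4 ← R4 + (1/9)·R1: [0, -112/9, 44/3]
R5 ← R5 − (2/9)·R1: [0, 116/9, -52/3]
R3 ← R3 − (34/73)·R2: [0, 0, -10/73]
R4 ← R4 − (28/73)·R2: [0, 0, -180/73]
R5 ← R5 + (29/73)·R2: [0, 0, 30/73]
R4 ← R4 − (18)·R3: [0, 0, 0]
R5 ← R5 + (3)·R3: [0, 0, 0]
3 nonzero rows, so rank(CT) = 3.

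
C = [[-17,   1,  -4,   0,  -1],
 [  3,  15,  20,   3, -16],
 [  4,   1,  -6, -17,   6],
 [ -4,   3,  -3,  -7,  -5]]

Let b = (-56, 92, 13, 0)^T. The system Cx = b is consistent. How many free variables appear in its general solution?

Row reduce the augmented matrix [C | b].
R2 ← R2 + (3/17)·R1: [0, 258/17, 328/17, 3, -275/17, 1396/17]
R3 ← R3 + (4/17)·R1: [0, 21/17, -118/17, -17, 98/17, -3/17]
R4 ← R4 − (4/17)·R1: [0, 47/17, -35/17, -7, -81/17, 224/17]
R3 ← R3 − (7/86)·R2: [0, 0, -366/43, -1483/86, 609/86, -295/43]
R4 ← R4 − (47/258)·R2: [0, 0, -719/129, -649/86, -469/258, -230/129]
R4 ← R4 − (719/1098)·R3: [0, 0, 0, 8225/2196, -1575/244, 2975/1098]
The echelon form has 4 nonzero rows, and every pivot lies in the first 5 columns, so rank(C) = rank([C|b]) = 4.
The system is consistent.
Free variables = (unknowns) − (rank) = 5 − 4 = 1.

1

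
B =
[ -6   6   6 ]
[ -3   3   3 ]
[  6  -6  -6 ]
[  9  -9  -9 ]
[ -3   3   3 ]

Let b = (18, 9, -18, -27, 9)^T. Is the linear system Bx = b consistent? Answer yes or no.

Row reduce the augmented matrix [B | b].
R2 ← R2 − (1/2)·R1: [0, 0, 0, 0]
R3 ← R3 + R1: [0, 0, 0, 0]
R4 ← R4 + (3/2)·R1: [0, 0, 0, 0]
R5 ← R5 − (1/2)·R1: [0, 0, 0, 0]
The echelon form has 1 nonzero rows, and every pivot lies in the first 3 columns, so rank(B) = rank([B|b]) = 1.
The system is consistent.

yes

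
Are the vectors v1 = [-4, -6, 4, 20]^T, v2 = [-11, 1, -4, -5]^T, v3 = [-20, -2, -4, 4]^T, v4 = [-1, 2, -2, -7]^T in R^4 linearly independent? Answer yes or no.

Form the matrix with these vectors as rows and row reduce.
R2 ← R2 − (11/4)·R1: [0, 35/2, -15, -60]
R3 ← R3 − (5)·R1: [0, 28, -24, -96]
R4 ← R4 − (1/4)·R1: [0, 7/2, -3, -12]
R3 ← R3 − (8/5)·R2: [0, 0, 0, 0]
R4 ← R4 − (1/5)·R2: [0, 0, 0, 0]
2 nonzero rows, so the 4 vectors span a space of dimension 2.
Since 2 < 4, the vectors are linearly dependent.

no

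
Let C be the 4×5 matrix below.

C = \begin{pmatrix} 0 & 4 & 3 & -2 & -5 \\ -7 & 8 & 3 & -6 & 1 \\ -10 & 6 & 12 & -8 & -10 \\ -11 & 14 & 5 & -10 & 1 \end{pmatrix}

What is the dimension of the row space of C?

3

Row reduce to echelon form.
Swap R1 ↔ R2
R3 ← R3 − (10/7)·R1: [0, -38/7, 54/7, 4/7, -80/7]
R4 ← R4 − (11/7)·R1: [0, 10/7, 2/7, -4/7, -4/7]
R3 ← R3 + (19/14)·R2: [0, 0, 165/14, -15/7, -255/14]
R4 ← R4 − (5/14)·R2: [0, 0, -11/14, 1/7, 17/14]
R4 ← R4 + (1/15)·R3: [0, 0, 0, 0, 0]
Echelon form has 3 nonzero rows, so rank(C) = 3.
The row space has dimension equal to the rank: 3.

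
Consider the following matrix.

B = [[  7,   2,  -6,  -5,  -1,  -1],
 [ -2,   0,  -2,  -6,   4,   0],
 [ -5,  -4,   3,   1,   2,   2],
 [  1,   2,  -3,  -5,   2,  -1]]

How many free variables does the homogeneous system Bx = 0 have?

Row reduce to echelon form.
R2 ← R2 + (2/7)·R1: [0, 4/7, -26/7, -52/7, 26/7, -2/7]
R3 ← R3 + (5/7)·R1: [0, -18/7, -9/7, -18/7, 9/7, 9/7]
R4 ← R4 − (1/7)·R1: [0, 12/7, -15/7, -30/7, 15/7, -6/7]
R3 ← R3 + (9/2)·R2: [0, 0, -18, -36, 18, 0]
R4 ← R4 − (3)·R2: [0, 0, 9, 18, -9, 0]
R4 ← R4 + (1/2)·R3: [0, 0, 0, 0, 0, 0]
3 nonzero rows, so rank(B) = 3.
B has 6 columns; by rank–nullity, nullity = 6 − 3 = 3.

3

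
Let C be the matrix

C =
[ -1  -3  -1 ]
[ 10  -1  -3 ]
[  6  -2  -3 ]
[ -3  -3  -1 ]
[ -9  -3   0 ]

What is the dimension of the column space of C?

Row reduce to echelon form.
R2 ← R2 + (10)·R1: [0, -31, -13]
R3 ← R3 + (6)·R1: [0, -20, -9]
R4 ← R4 − (3)·R1: [0, 6, 2]
R5 ← R5 − (9)·R1: [0, 24, 9]
R3 ← R3 − (20/31)·R2: [0, 0, -19/31]
R4 ← R4 + (6/31)·R2: [0, 0, -16/31]
R5 ← R5 + (24/31)·R2: [0, 0, -33/31]
R4 ← R4 − (16/19)·R3: [0, 0, 0]
R5 ← R5 − (33/19)·R3: [0, 0, 0]
Echelon form has 3 nonzero rows, so rank(C) = 3.
The column space has dimension equal to the rank: 3.

3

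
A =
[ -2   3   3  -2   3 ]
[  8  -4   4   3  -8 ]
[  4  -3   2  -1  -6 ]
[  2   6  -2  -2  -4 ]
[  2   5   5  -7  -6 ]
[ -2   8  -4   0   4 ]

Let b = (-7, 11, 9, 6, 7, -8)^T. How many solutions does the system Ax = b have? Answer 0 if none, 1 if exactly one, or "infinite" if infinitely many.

Row reduce the augmented matrix [A | b].
R2 ← R2 + (4)·R1: [0, 8, 16, -5, 4, -17]
R3 ← R3 + (2)·R1: [0, 3, 8, -5, 0, -5]
R4 ← R4 + R1: [0, 9, 1, -4, -1, -1]
R5 ← R5 + R1: [0, 8, 8, -9, -3, 0]
R6 ← R6 − R1: [0, 5, -7, 2, 1, -1]
R3 ← R3 − (3/8)·R2: [0, 0, 2, -25/8, -3/2, 11/8]
R4 ← R4 − (9/8)·R2: [0, 0, -17, 13/8, -11/2, 145/8]
R5 ← R5 − R2: [0, 0, -8, -4, -7, 17]
R6 ← R6 − (5/8)·R2: [0, 0, -17, 41/8, -3/2, 77/8]
R4 ← R4 + (17/2)·R3: [0, 0, 0, -399/16, -73/4, 477/16]
R5 ← R5 + (4)·R3: [0, 0, 0, -33/2, -13, 45/2]
R6 ← R6 + (17/2)·R3: [0, 0, 0, -343/16, -57/4, 341/16]
R5 ← R5 − (88/133)·R4: [0, 0, 0, 0, -123/133, 369/133]
R6 ← R6 − (49/57)·R4: [0, 0, 0, 0, 82/57, -82/19]
R6 ← R6 + (14/9)·R5: [0, 0, 0, 0, 0, 0]
The echelon form has 5 nonzero rows, and every pivot lies in the first 5 columns, so rank(A) = rank([A|b]) = 5.
The system is consistent.
rank = 5 = number of unknowns, so the solution is unique.

1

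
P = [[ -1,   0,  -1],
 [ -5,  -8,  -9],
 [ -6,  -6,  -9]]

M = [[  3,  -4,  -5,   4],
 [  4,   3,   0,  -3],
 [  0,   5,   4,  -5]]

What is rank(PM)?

First compute PM:
[[ -3,  -1,   1,   1],
 [-47, -49, -11,  49],
 [-42, -39,  -6,  39]]
Now row reduce the product.
R2 ← R2 − (47/3)·R1: [0, -100/3, -80/3, 100/3]
R3 ← R3 − (14)·R1: [0, -25, -20, 25]
R3 ← R3 − (3/4)·R2: [0, 0, 0, 0]
2 nonzero rows, so rank(PM) = 2.

2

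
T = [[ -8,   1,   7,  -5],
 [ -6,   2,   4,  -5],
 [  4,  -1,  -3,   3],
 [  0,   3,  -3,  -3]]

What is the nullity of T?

Row reduce to echelon form.
R2 ← R2 − (3/4)·R1: [0, 5/4, -5/4, -5/4]
R3 ← R3 + (1/2)·R1: [0, -1/2, 1/2, 1/2]
R3 ← R3 + (2/5)·R2: [0, 0, 0, 0]
R4 ← R4 − (12/5)·R2: [0, 0, 0, 0]
2 nonzero rows, so rank(T) = 2.
T has 4 columns; by rank–nullity, nullity = 4 − 2 = 2.

2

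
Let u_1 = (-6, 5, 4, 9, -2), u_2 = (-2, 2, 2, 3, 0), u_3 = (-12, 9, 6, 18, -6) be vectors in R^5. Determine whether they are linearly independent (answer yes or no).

Form the matrix with these vectors as rows and row reduce.
R2 ← R2 − (1/3)·R1: [0, 1/3, 2/3, 0, 2/3]
R3 ← R3 − (2)·R1: [0, -1, -2, 0, -2]
R3 ← R3 + (3)·R2: [0, 0, 0, 0, 0]
2 nonzero rows, so the 3 vectors span a space of dimension 2.
Since 2 < 3, the vectors are linearly dependent.

no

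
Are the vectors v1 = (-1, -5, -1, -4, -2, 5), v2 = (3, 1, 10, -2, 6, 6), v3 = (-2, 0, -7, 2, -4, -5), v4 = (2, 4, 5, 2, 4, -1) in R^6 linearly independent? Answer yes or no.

no

Form the matrix with these vectors as rows and row reduce.
R2 ← R2 + (3)·R1: [0, -14, 7, -14, 0, 21]
R3 ← R3 − (2)·R1: [0, 10, -5, 10, 0, -15]
R4 ← R4 + (2)·R1: [0, -6, 3, -6, 0, 9]
R3 ← R3 + (5/7)·R2: [0, 0, 0, 0, 0, 0]
R4 ← R4 − (3/7)·R2: [0, 0, 0, 0, 0, 0]
2 nonzero rows, so the 4 vectors span a space of dimension 2.
Since 2 < 4, the vectors are linearly dependent.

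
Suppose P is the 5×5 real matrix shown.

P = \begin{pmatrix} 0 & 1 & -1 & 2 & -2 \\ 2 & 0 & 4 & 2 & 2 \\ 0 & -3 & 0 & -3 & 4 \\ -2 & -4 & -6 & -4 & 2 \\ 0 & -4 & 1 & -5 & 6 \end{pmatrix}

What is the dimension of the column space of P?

Row reduce to echelon form.
Swap R1 ↔ R2
R4 ← R4 + R1: [0, -4, -2, -2, 4]
R3 ← R3 + (3)·R2: [0, 0, -3, 3, -2]
R4 ← R4 + (4)·R2: [0, 0, -6, 6, -4]
R5 ← R5 + (4)·R2: [0, 0, -3, 3, -2]
R4 ← R4 − (2)·R3: [0, 0, 0, 0, 0]
R5 ← R5 − R3: [0, 0, 0, 0, 0]
Echelon form has 3 nonzero rows, so rank(P) = 3.
The column space has dimension equal to the rank: 3.

3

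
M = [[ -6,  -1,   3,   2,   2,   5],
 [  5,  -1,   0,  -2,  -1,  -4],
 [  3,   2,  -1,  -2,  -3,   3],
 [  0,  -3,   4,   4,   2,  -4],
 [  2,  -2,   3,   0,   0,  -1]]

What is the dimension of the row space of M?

4

Row reduce to echelon form.
R2 ← R2 + (5/6)·R1: [0, -11/6, 5/2, -1/3, 2/3, 1/6]
R3 ← R3 + (1/2)·R1: [0, 3/2, 1/2, -1, -2, 11/2]
R5 ← R5 + (1/3)·R1: [0, -7/3, 4, 2/3, 2/3, 2/3]
R3 ← R3 + (9/11)·R2: [0, 0, 28/11, -14/11, -16/11, 62/11]
R4 ← R4 − (18/11)·R2: [0, 0, -1/11, 50/11, 10/11, -47/11]
R5 ← R5 − (14/11)·R2: [0, 0, 9/11, 12/11, -2/11, 5/11]
R4 ← R4 + (1/28)·R3: [0, 0, 0, 9/2, 6/7, -57/14]
R5 ← R5 − (9/28)·R3: [0, 0, 0, 3/2, 2/7, -19/14]
R5 ← R5 − (1/3)·R4: [0, 0, 0, 0, 0, 0]
Echelon form has 4 nonzero rows, so rank(M) = 4.
The row space has dimension equal to the rank: 4.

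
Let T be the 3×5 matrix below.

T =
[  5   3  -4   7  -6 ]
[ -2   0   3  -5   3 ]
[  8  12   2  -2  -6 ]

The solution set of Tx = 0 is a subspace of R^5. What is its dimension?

3

Row reduce to echelon form.
R2 ← R2 + (2/5)·R1: [0, 6/5, 7/5, -11/5, 3/5]
R3 ← R3 − (8/5)·R1: [0, 36/5, 42/5, -66/5, 18/5]
R3 ← R3 − (6)·R2: [0, 0, 0, 0, 0]
2 nonzero rows, so rank(T) = 2.
T has 5 columns; by rank–nullity, nullity = 5 − 2 = 3.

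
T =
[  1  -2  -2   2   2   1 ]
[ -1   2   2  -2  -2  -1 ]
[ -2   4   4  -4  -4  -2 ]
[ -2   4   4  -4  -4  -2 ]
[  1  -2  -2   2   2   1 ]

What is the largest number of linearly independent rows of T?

1

Row reduce to echelon form.
R2 ← R2 + R1: [0, 0, 0, 0, 0, 0]
R3 ← R3 + (2)·R1: [0, 0, 0, 0, 0, 0]
R4 ← R4 + (2)·R1: [0, 0, 0, 0, 0, 0]
R5 ← R5 − R1: [0, 0, 0, 0, 0, 0]
Echelon form has 1 nonzero row, so rank(T) = 1.
The rank gives the maximum number of linearly independent rows: 1.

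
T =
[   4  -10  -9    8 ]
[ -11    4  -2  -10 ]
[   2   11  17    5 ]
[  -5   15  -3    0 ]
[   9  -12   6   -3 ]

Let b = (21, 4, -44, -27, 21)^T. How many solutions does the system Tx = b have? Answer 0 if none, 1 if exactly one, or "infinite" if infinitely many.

Row reduce the augmented matrix [T | b].
R2 ← R2 + (11/4)·R1: [0, -47/2, -107/4, 12, 247/4]
R3 ← R3 − (1/2)·R1: [0, 16, 43/2, 1, -109/2]
R4 ← R4 + (5/4)·R1: [0, 5/2, -57/4, 10, -3/4]
R5 ← R5 − (9/4)·R1: [0, 21/2, 105/4, -21, -105/4]
R3 ← R3 + (32/47)·R2: [0, 0, 309/94, 431/47, -1171/94]
R4 ← R4 + (5/47)·R2: [0, 0, -1607/94, 530/47, 547/94]
R5 ← R5 + (21/47)·R2: [0, 0, 672/47, -735/47, 63/47]
R4 ← R4 + (1607/309)·R3: [0, 0, 0, 18221/309, -18221/309]
R5 ← R5 − (448/103)·R3: [0, 0, 0, -5719/103, 5719/103]
R5 ← R5 + (129/137)·R4: [0, 0, 0, 0, 0]
The echelon form has 4 nonzero rows, and every pivot lies in the first 4 columns, so rank(T) = rank([T|b]) = 4.
The system is consistent.
rank = 4 = number of unknowns, so the solution is unique.

1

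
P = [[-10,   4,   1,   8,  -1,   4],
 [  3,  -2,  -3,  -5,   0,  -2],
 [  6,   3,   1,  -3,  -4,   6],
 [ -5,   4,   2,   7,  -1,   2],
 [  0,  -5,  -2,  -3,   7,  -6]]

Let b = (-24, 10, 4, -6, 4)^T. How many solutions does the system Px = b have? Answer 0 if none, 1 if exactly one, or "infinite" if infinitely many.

Row reduce the augmented matrix [P | b].
R2 ← R2 + (3/10)·R1: [0, -4/5, -27/10, -13/5, -3/10, -4/5, 14/5]
R3 ← R3 + (3/5)·R1: [0, 27/5, 8/5, 9/5, -23/5, 42/5, -52/5]
R4 ← R4 − (1/2)·R1: [0, 2, 3/2, 3, -1/2, 0, 6]
R3 ← R3 + (27/4)·R2: [0, 0, -133/8, -63/4, -53/8, 3, 17/2]
R4 ← R4 + (5/2)·R2: [0, 0, -21/4, -7/2, -5/4, -2, 13]
R5 ← R5 − (25/4)·R2: [0, 0, 119/8, 53/4, 71/8, -1, -27/2]
R4 ← R4 − (6/19)·R3: [0, 0, 0, 28/19, 16/19, -56/19, 196/19]
R5 ← R5 + (17/19)·R3: [0, 0, 0, -16/19, 56/19, 32/19, -112/19]
R5 ← R5 + (4/7)·R4: [0, 0, 0, 0, 24/7, 0, 0]
The echelon form has 5 nonzero rows, and every pivot lies in the first 6 columns, so rank(P) = rank([P|b]) = 5.
The system is consistent.
rank = 5 < 6 unknowns, so there are infinitely many solutions.

infinite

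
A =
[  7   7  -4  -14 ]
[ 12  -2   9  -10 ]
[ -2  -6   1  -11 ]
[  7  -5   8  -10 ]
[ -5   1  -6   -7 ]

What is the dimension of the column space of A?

4

Row reduce to echelon form.
R2 ← R2 − (12/7)·R1: [0, -14, 111/7, 14]
R3 ← R3 + (2/7)·R1: [0, -4, -1/7, -15]
R4 ← R4 − R1: [0, -12, 12, 4]
R5 ← R5 + (5/7)·R1: [0, 6, -62/7, -17]
R3 ← R3 − (2/7)·R2: [0, 0, -229/49, -19]
R4 ← R4 − (6/7)·R2: [0, 0, -78/49, -8]
R5 ← R5 + (3/7)·R2: [0, 0, -101/49, -11]
R4 ← R4 − (78/229)·R3: [0, 0, 0, -350/229]
R5 ← R5 − (101/229)·R3: [0, 0, 0, -600/229]
R5 ← R5 − (12/7)·R4: [0, 0, 0, 0]
Echelon form has 4 nonzero rows, so rank(A) = 4.
The column space has dimension equal to the rank: 4.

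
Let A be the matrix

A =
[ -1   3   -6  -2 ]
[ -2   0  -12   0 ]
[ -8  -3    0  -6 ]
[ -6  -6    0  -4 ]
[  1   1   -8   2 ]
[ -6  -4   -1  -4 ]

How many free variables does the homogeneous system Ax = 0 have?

Row reduce to echelon form.
R2 ← R2 − (2)·R1: [0, -6, 0, 4]
R3 ← R3 − (8)·R1: [0, -27, 48, 10]
R4 ← R4 − (6)·R1: [0, -24, 36, 8]
R5 ← R5 + R1: [0, 4, -14, 0]
R6 ← R6 − (6)·R1: [0, -22, 35, 8]
R3 ← R3 − (9/2)·R2: [0, 0, 48, -8]
R4 ← R4 − (4)·R2: [0, 0, 36, -8]
R5 ← R5 + (2/3)·R2: [0, 0, -14, 8/3]
R6 ← R6 − (11/3)·R2: [0, 0, 35, -20/3]
R4 ← R4 − (3/4)·R3: [0, 0, 0, -2]
R5 ← R5 + (7/24)·R3: [0, 0, 0, 1/3]
R6 ← R6 − (35/48)·R3: [0, 0, 0, -5/6]
R5 ← R5 + (1/6)·R4: [0, 0, 0, 0]
R6 ← R6 − (5/12)·R4: [0, 0, 0, 0]
4 nonzero rows, so rank(A) = 4.
A has 4 columns; by rank–nullity, nullity = 4 − 4 = 0.

0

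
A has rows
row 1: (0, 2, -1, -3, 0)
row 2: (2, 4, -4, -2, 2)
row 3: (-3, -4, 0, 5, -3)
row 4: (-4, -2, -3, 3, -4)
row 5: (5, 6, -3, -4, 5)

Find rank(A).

3

Row reduce to echelon form.
Swap R1 ↔ R2
R3 ← R3 + (3/2)·R1: [0, 2, -6, 2, 0]
R4 ← R4 + (2)·R1: [0, 6, -11, -1, 0]
R5 ← R5 − (5/2)·R1: [0, -4, 7, 1, 0]
R3 ← R3 − R2: [0, 0, -5, 5, 0]
R4 ← R4 − (3)·R2: [0, 0, -8, 8, 0]
R5 ← R5 + (2)·R2: [0, 0, 5, -5, 0]
R4 ← R4 − (8/5)·R3: [0, 0, 0, 0, 0]
R5 ← R5 + R3: [0, 0, 0, 0, 0]
Echelon form has 3 nonzero rows, so rank(A) = 3.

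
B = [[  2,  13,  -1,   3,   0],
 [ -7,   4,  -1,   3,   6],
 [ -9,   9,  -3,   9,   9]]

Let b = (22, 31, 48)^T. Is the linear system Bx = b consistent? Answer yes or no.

yes

Row reduce the augmented matrix [B | b].
R2 ← R2 + (7/2)·R1: [0, 99/2, -9/2, 27/2, 6, 108]
R3 ← R3 + (9/2)·R1: [0, 135/2, -15/2, 45/2, 9, 147]
R3 ← R3 − (15/11)·R2: [0, 0, -15/11, 45/11, 9/11, -3/11]
The echelon form has 3 nonzero rows, and every pivot lies in the first 5 columns, so rank(B) = rank([B|b]) = 3.
The system is consistent.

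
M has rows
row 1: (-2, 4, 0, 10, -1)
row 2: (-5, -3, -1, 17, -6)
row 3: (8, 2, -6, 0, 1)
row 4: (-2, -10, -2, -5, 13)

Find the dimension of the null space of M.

1

Row reduce to echelon form.
R2 ← R2 − (5/2)·R1: [0, -13, -1, -8, -7/2]
R3 ← R3 + (4)·R1: [0, 18, -6, 40, -3]
R4 ← R4 − R1: [0, -14, -2, -15, 14]
R3 ← R3 + (18/13)·R2: [0, 0, -96/13, 376/13, -102/13]
R4 ← R4 − (14/13)·R2: [0, 0, -12/13, -83/13, 231/13]
R4 ← R4 − (1/8)·R3: [0, 0, 0, -10, 75/4]
4 nonzero rows, so rank(M) = 4.
M has 5 columns; by rank–nullity, nullity = 5 − 4 = 1.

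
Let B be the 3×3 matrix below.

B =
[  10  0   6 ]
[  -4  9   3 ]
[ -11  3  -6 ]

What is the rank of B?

3

Row reduce to echelon form.
R2 ← R2 + (2/5)·R1: [0, 9, 27/5]
R3 ← R3 + (11/10)·R1: [0, 3, 3/5]
R3 ← R3 − (1/3)·R2: [0, 0, -6/5]
Echelon form has 3 nonzero rows, so rank(B) = 3.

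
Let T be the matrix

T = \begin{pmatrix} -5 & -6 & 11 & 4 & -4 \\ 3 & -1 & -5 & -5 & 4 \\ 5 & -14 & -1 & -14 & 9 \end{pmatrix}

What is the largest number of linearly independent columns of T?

3

Row reduce to echelon form.
R2 ← R2 + (3/5)·R1: [0, -23/5, 8/5, -13/5, 8/5]
R3 ← R3 + R1: [0, -20, 10, -10, 5]
R3 ← R3 − (100/23)·R2: [0, 0, 70/23, 30/23, -45/23]
Echelon form has 3 nonzero rows, so rank(T) = 3.
The rank gives the maximum number of linearly independent columns: 3.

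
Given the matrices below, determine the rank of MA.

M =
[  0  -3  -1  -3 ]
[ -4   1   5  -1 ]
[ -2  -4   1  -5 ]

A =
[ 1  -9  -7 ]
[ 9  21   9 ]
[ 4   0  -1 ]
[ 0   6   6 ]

First compute MA:
[[-31, -81, -44],
 [ 25,  51,  26],
 [-34, -96, -53]]
Now row reduce the product.
R2 ← R2 + (25/31)·R1: [0, -444/31, -294/31]
R3 ← R3 − (34/31)·R1: [0, -222/31, -147/31]
R3 ← R3 − (1/2)·R2: [0, 0, 0]
2 nonzero rows, so rank(MA) = 2.

2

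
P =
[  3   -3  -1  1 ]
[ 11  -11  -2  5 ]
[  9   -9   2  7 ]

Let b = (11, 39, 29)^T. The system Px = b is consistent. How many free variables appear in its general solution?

2

Row reduce the augmented matrix [P | b].
R2 ← R2 − (11/3)·R1: [0, 0, 5/3, 4/3, -4/3]
R3 ← R3 − (3)·R1: [0, 0, 5, 4, -4]
R3 ← R3 − (3)·R2: [0, 0, 0, 0, 0]
The echelon form has 2 nonzero rows, and every pivot lies in the first 4 columns, so rank(P) = rank([P|b]) = 2.
The system is consistent.
Free variables = (unknowns) − (rank) = 4 − 2 = 2.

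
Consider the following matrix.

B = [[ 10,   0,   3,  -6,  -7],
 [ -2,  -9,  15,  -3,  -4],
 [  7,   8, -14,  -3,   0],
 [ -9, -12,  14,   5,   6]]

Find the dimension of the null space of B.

1

Row reduce to echelon form.
R2 ← R2 + (1/5)·R1: [0, -9, 78/5, -21/5, -27/5]
R3 ← R3 − (7/10)·R1: [0, 8, -161/10, 6/5, 49/10]
R4 ← R4 + (9/10)·R1: [0, -12, 167/10, -2/5, -3/10]
R3 ← R3 + (8/9)·R2: [0, 0, -67/30, -38/15, 1/10]
R4 ← R4 − (4/3)·R2: [0, 0, -41/10, 26/5, 69/10]
R4 ← R4 − (123/67)·R3: [0, 0, 0, 660/67, 450/67]
4 nonzero rows, so rank(B) = 4.
B has 5 columns; by rank–nullity, nullity = 5 − 4 = 1.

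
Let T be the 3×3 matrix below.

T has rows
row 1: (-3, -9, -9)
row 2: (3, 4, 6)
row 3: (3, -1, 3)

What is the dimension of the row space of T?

2

Row reduce to echelon form.
R2 ← R2 + R1: [0, -5, -3]
R3 ← R3 + R1: [0, -10, -6]
R3 ← R3 − (2)·R2: [0, 0, 0]
Echelon form has 2 nonzero rows, so rank(T) = 2.
The row space has dimension equal to the rank: 2.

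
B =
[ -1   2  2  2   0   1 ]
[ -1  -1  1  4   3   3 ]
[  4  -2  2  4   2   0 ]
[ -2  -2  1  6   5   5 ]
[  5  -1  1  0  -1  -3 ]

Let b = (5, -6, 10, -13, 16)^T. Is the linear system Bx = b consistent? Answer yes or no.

Row reduce the augmented matrix [B | b].
R2 ← R2 − R1: [0, -3, -1, 2, 3, 2, -11]
R3 ← R3 + (4)·R1: [0, 6, 10, 12, 2, 4, 30]
R4 ← R4 − (2)·R1: [0, -6, -3, 2, 5, 3, -23]
R5 ← R5 + (5)·R1: [0, 9, 11, 10, -1, 2, 41]
R3 ← R3 + (2)·R2: [0, 0, 8, 16, 8, 8, 8]
R4 ← R4 − (2)·R2: [0, 0, -1, -2, -1, -1, -1]
R5 ← R5 + (3)·R2: [0, 0, 8, 16, 8, 8, 8]
R4 ← R4 + (1/8)·R3: [0, 0, 0, 0, 0, 0, 0]
R5 ← R5 − R3: [0, 0, 0, 0, 0, 0, 0]
The echelon form has 3 nonzero rows, and every pivot lies in the first 6 columns, so rank(B) = rank([B|b]) = 3.
The system is consistent.

yes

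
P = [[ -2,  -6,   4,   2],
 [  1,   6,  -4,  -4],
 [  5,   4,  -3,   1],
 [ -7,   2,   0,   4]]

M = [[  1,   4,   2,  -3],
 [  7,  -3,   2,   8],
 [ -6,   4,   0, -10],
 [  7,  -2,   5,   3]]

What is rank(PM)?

3

First compute PM:
[[-54,  22,  -6, -76],
 [ 39, -22,  -6,  73],
 [ 58,  -6,  23,  50],
 [ 35, -42,  10,  49]]
Now row reduce the product.
R2 ← R2 + (13/18)·R1: [0, -55/9, -31/3, 163/9]
R3 ← R3 + (29/27)·R1: [0, 476/27, 149/9, -854/27]
R4 ← R4 + (35/54)·R1: [0, -749/27, 55/9, -7/27]
R3 ← R3 + (476/165)·R2: [0, 0, -729/55, 1134/55]
R4 ← R4 − (749/165)·R2: [0, 0, 2916/55, -4536/55]
R4 ← R4 + (4)·R3: [0, 0, 0, 0]
3 nonzero rows, so rank(PM) = 3.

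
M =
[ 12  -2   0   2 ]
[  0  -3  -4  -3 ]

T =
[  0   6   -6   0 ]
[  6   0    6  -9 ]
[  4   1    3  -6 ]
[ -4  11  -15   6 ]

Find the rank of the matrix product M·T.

First compute MT:
[[-20,  94, -114,  30],
 [-22, -37,  15,  33]]
Now row reduce the product.
R2 ← R2 − (11/10)·R1: [0, -702/5, 702/5, 0]
2 nonzero rows, so rank(MT) = 2.

2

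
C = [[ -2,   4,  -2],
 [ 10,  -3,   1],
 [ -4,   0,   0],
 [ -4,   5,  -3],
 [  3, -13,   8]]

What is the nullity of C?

Row reduce to echelon form.
R2 ← R2 + (5)·R1: [0, 17, -9]
R3 ← R3 − (2)·R1: [0, -8, 4]
R4 ← R4 − (2)·R1: [0, -3, 1]
R5 ← R5 + (3/2)·R1: [0, -7, 5]
R3 ← R3 + (8/17)·R2: [0, 0, -4/17]
R4 ← R4 + (3/17)·R2: [0, 0, -10/17]
R5 ← R5 + (7/17)·R2: [0, 0, 22/17]
R4 ← R4 − (5/2)·R3: [0, 0, 0]
R5 ← R5 + (11/2)·R3: [0, 0, 0]
3 nonzero rows, so rank(C) = 3.
C has 3 columns; by rank–nullity, nullity = 3 − 3 = 0.

0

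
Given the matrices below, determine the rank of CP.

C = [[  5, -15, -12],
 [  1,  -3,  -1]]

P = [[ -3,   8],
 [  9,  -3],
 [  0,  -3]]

2

First compute CP:
[[-150, 121],
 [-30,  20]]
Now row reduce the product.
R2 ← R2 − (1/5)·R1: [0, -21/5]
2 nonzero rows, so rank(CP) = 2.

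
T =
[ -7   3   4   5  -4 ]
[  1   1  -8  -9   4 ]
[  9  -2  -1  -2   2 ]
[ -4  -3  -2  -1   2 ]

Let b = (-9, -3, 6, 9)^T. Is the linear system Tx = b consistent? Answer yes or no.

Row reduce the augmented matrix [T | b].
R2 ← R2 + (1/7)·R1: [0, 10/7, -52/7, -58/7, 24/7, -30/7]
R3 ← R3 + (9/7)·R1: [0, 13/7, 29/7, 31/7, -22/7, -39/7]
R4 ← R4 − (4/7)·R1: [0, -33/7, -30/7, -27/7, 30/7, 99/7]
R3 ← R3 − (13/10)·R2: [0, 0, 69/5, 76/5, -38/5, 0]
R4 ← R4 + (33/10)·R2: [0, 0, -144/5, -156/5, 78/5, 0]
R4 ← R4 + (48/23)·R3: [0, 0, 0, 12/23, -6/23, 0]
The echelon form has 4 nonzero rows, and every pivot lies in the first 5 columns, so rank(T) = rank([T|b]) = 4.
The system is consistent.

yes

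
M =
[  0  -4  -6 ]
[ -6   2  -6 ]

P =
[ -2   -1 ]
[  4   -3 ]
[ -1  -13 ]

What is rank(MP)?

First compute MP:
[[-10,  90],
 [ 26,  78]]
Now row reduce the product.
R2 ← R2 + (13/5)·R1: [0, 312]
2 nonzero rows, so rank(MP) = 2.

2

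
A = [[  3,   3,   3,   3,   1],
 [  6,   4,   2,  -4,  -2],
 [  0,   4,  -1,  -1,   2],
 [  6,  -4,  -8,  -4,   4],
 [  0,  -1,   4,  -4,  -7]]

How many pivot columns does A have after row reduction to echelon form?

Row reduce to echelon form.
R2 ← R2 − (2)·R1: [0, -2, -4, -10, -4]
R4 ← R4 − (2)·R1: [0, -10, -14, -10, 2]
R3 ← R3 + (2)·R2: [0, 0, -9, -21, -6]
R4 ← R4 − (5)·R2: [0, 0, 6, 40, 22]
R5 ← R5 − (1/2)·R2: [0, 0, 6, 1, -5]
R4 ← R4 + (2/3)·R3: [0, 0, 0, 26, 18]
R5 ← R5 + (2/3)·R3: [0, 0, 0, -13, -9]
R5 ← R5 + (1/2)·R4: [0, 0, 0, 0, 0]
Echelon form has 4 nonzero rows, so rank(A) = 4.
Each nonzero row contributes one pivot column: 4 pivot columns.

4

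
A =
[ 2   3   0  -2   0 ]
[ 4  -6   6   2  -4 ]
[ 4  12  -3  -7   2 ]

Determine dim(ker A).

Row reduce to echelon form.
R2 ← R2 − (2)·R1: [0, -12, 6, 6, -4]
R3 ← R3 − (2)·R1: [0, 6, -3, -3, 2]
R3 ← R3 + (1/2)·R2: [0, 0, 0, 0, 0]
2 nonzero rows, so rank(A) = 2.
A has 5 columns; by rank–nullity, nullity = 5 − 2 = 3.

3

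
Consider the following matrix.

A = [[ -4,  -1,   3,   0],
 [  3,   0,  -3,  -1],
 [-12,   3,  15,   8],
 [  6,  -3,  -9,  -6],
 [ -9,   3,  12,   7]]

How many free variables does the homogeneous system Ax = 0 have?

Row reduce to echelon form.
R2 ← R2 + (3/4)·R1: [0, -3/4, -3/4, -1]
R3 ← R3 − (3)·R1: [0, 6, 6, 8]
R4 ← R4 + (3/2)·R1: [0, -9/2, -9/2, -6]
R5 ← R5 − (9/4)·R1: [0, 21/4, 21/4, 7]
R3 ← R3 + (8)·R2: [0, 0, 0, 0]
R4 ← R4 − (6)·R2: [0, 0, 0, 0]
R5 ← R5 + (7)·R2: [0, 0, 0, 0]
2 nonzero rows, so rank(A) = 2.
A has 4 columns; by rank–nullity, nullity = 4 − 2 = 2.

2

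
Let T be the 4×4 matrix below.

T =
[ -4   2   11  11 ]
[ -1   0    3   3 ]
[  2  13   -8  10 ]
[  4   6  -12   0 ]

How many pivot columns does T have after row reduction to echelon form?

Row reduce to echelon form.
R2 ← R2 − (1/4)·R1: [0, -1/2, 1/4, 1/4]
R3 ← R3 + (1/2)·R1: [0, 14, -5/2, 31/2]
R4 ← R4 + R1: [0, 8, -1, 11]
R3 ← R3 + (28)·R2: [0, 0, 9/2, 45/2]
R4 ← R4 + (16)·R2: [0, 0, 3, 15]
R4 ← R4 − (2/3)·R3: [0, 0, 0, 0]
Echelon form has 3 nonzero rows, so rank(T) = 3.
Each nonzero row contributes one pivot column: 3 pivot columns.

3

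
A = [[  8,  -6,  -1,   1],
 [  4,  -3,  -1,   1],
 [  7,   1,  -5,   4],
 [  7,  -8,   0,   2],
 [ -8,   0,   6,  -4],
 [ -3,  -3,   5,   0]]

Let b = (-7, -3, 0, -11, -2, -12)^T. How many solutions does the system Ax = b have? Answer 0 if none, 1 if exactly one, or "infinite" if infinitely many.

1

Row reduce the augmented matrix [A | b].
R2 ← R2 − (1/2)·R1: [0, 0, -1/2, 1/2, 1/2]
R3 ← R3 − (7/8)·R1: [0, 25/4, -33/8, 25/8, 49/8]
R4 ← R4 − (7/8)·R1: [0, -11/4, 7/8, 9/8, -39/8]
R5 ← R5 + R1: [0, -6, 5, -3, -9]
R6 ← R6 + (3/8)·R1: [0, -21/4, 37/8, 3/8, -117/8]
Swap R2 ↔ R3
R4 ← R4 + (11/25)·R2: [0, 0, -47/50, 5/2, -109/50]
R5 ← R5 + (24/25)·R2: [0, 0, 26/25, 0, -78/25]
R6 ← R6 + (21/25)·R2: [0, 0, 29/25, 3, -237/25]
R4 ← R4 − (47/25)·R3: [0, 0, 0, 39/25, -78/25]
R5 ← R5 + (52/25)·R3: [0, 0, 0, 26/25, -52/25]
R6 ← R6 + (58/25)·R3: [0, 0, 0, 104/25, -208/25]
R5 ← R5 − (2/3)·R4: [0, 0, 0, 0, 0]
R6 ← R6 − (8/3)·R4: [0, 0, 0, 0, 0]
The echelon form has 4 nonzero rows, and every pivot lies in the first 4 columns, so rank(A) = rank([A|b]) = 4.
The system is consistent.
rank = 4 = number of unknowns, so the solution is unique.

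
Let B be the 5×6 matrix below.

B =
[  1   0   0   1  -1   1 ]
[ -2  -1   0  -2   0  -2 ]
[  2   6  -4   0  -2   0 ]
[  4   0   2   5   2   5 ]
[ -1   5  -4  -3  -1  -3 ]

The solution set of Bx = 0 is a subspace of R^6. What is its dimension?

3

Row reduce to echelon form.
R2 ← R2 + (2)·R1: [0, -1, 0, 0, -2, 0]
R3 ← R3 − (2)·R1: [0, 6, -4, -2, 0, -2]
R4 ← R4 − (4)·R1: [0, 0, 2, 1, 6, 1]
R5 ← R5 + R1: [0, 5, -4, -2, -2, -2]
R3 ← R3 + (6)·R2: [0, 0, -4, -2, -12, -2]
R5 ← R5 + (5)·R2: [0, 0, -4, -2, -12, -2]
R4 ← R4 + (1/2)·R3: [0, 0, 0, 0, 0, 0]
R5 ← R5 − R3: [0, 0, 0, 0, 0, 0]
3 nonzero rows, so rank(B) = 3.
B has 6 columns; by rank–nullity, nullity = 6 − 3 = 3.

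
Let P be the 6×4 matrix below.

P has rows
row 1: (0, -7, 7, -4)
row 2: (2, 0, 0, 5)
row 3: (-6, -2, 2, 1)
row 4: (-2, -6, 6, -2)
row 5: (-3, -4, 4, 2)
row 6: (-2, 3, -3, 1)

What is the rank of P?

3

Row reduce to echelon form.
Swap R1 ↔ R2
R3 ← R3 + (3)·R1: [0, -2, 2, 16]
R4 ← R4 + R1: [0, -6, 6, 3]
R5 ← R5 + (3/2)·R1: [0, -4, 4, 19/2]
R6 ← R6 + R1: [0, 3, -3, 6]
R3 ← R3 − (2/7)·R2: [0, 0, 0, 120/7]
R4 ← R4 − (6/7)·R2: [0, 0, 0, 45/7]
R5 ← R5 − (4/7)·R2: [0, 0, 0, 165/14]
R6 ← R6 + (3/7)·R2: [0, 0, 0, 30/7]
R4 ← R4 − (3/8)·R3: [0, 0, 0, 0]
R5 ← R5 − (11/16)·R3: [0, 0, 0, 0]
R6 ← R6 − (1/4)·R3: [0, 0, 0, 0]
Echelon form has 3 nonzero rows, so rank(P) = 3.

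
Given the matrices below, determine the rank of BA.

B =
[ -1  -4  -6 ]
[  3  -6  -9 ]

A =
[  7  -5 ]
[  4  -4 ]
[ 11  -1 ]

First compute BA:
[[-89,  27],
 [-102,  18]]
Now row reduce the product.
R2 ← R2 − (102/89)·R1: [0, -1152/89]
2 nonzero rows, so rank(BA) = 2.

2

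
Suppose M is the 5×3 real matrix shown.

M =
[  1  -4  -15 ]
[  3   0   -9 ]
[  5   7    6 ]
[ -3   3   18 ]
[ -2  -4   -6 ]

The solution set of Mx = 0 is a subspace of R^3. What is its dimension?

1

Row reduce to echelon form.
R2 ← R2 − (3)·R1: [0, 12, 36]
R3 ← R3 − (5)·R1: [0, 27, 81]
R4 ← R4 + (3)·R1: [0, -9, -27]
R5 ← R5 + (2)·R1: [0, -12, -36]
R3 ← R3 − (9/4)·R2: [0, 0, 0]
R4 ← R4 + (3/4)·R2: [0, 0, 0]
R5 ← R5 + R2: [0, 0, 0]
2 nonzero rows, so rank(M) = 2.
M has 3 columns; by rank–nullity, nullity = 3 − 2 = 1.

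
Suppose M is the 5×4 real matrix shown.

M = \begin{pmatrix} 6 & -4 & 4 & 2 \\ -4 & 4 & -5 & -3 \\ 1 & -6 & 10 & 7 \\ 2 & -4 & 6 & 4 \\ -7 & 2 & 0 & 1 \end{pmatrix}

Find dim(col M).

2

Row reduce to echelon form.
R2 ← R2 + (2/3)·R1: [0, 4/3, -7/3, -5/3]
R3 ← R3 − (1/6)·R1: [0, -16/3, 28/3, 20/3]
R4 ← R4 − (1/3)·R1: [0, -8/3, 14/3, 10/3]
R5 ← R5 + (7/6)·R1: [0, -8/3, 14/3, 10/3]
R3 ← R3 + (4)·R2: [0, 0, 0, 0]
R4 ← R4 + (2)·R2: [0, 0, 0, 0]
R5 ← R5 + (2)·R2: [0, 0, 0, 0]
Echelon form has 2 nonzero rows, so rank(M) = 2.
The column space has dimension equal to the rank: 2.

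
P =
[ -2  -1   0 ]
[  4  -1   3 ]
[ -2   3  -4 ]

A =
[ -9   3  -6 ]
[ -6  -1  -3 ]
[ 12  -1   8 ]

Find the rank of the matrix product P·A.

First compute PA:
[[ 24,  -5,  15],
 [  6,  10,   3],
 [-48,  -5, -29]]
Now row reduce the product.
R2 ← R2 − (1/4)·R1: [0, 45/4, -3/4]
R3 ← R3 + (2)·R1: [0, -15, 1]
R3 ← R3 + (4/3)·R2: [0, 0, 0]
2 nonzero rows, so rank(PA) = 2.

2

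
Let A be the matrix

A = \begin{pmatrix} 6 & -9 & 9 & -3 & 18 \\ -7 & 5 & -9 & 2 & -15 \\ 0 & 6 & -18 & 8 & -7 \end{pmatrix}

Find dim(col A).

3

Row reduce to echelon form.
R2 ← R2 + (7/6)·R1: [0, -11/2, 3/2, -3/2, 6]
R3 ← R3 + (12/11)·R2: [0, 0, -180/11, 70/11, -5/11]
Echelon form has 3 nonzero rows, so rank(A) = 3.
The column space has dimension equal to the rank: 3.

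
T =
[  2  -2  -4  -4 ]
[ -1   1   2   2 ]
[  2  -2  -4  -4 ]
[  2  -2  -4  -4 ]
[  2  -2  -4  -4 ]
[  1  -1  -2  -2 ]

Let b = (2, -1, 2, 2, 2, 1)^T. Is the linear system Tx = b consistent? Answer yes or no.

yes

Row reduce the augmented matrix [T | b].
R2 ← R2 + (1/2)·R1: [0, 0, 0, 0, 0]
R3 ← R3 − R1: [0, 0, 0, 0, 0]
R4 ← R4 − R1: [0, 0, 0, 0, 0]
R5 ← R5 − R1: [0, 0, 0, 0, 0]
R6 ← R6 − (1/2)·R1: [0, 0, 0, 0, 0]
The echelon form has 1 nonzero rows, and every pivot lies in the first 4 columns, so rank(T) = rank([T|b]) = 1.
The system is consistent.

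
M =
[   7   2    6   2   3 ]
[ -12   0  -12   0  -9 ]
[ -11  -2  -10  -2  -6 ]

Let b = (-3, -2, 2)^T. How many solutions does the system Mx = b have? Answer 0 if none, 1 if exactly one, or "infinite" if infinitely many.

Row reduce the augmented matrix [M | b].
R2 ← R2 + (12/7)·R1: [0, 24/7, -12/7, 24/7, -27/7, -50/7]
R3 ← R3 + (11/7)·R1: [0, 8/7, -4/7, 8/7, -9/7, -19/7]
R3 ← R3 − (1/3)·R2: [0, 0, 0, 0, 0, -1/3]
The echelon form has 3 nonzero rows; the last pivot sits in the augmented column, so rank(M) = 2 but rank([M|b]) = 3.
Since the ranks differ, the system is inconsistent.
It has no solutions.

0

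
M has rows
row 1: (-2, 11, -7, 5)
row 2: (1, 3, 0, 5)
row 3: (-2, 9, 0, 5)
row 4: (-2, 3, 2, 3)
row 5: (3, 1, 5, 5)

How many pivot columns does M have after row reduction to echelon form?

4

Row reduce to echelon form.
R2 ← R2 + (1/2)·R1: [0, 17/2, -7/2, 15/2]
R3 ← R3 − R1: [0, -2, 7, 0]
R4 ← R4 − R1: [0, -8, 9, -2]
R5 ← R5 + (3/2)·R1: [0, 35/2, -11/2, 25/2]
R3 ← R3 + (4/17)·R2: [0, 0, 105/17, 30/17]
R4 ← R4 + (16/17)·R2: [0, 0, 97/17, 86/17]
R5 ← R5 − (35/17)·R2: [0, 0, 29/17, -50/17]
R4 ← R4 − (97/105)·R3: [0, 0, 0, 24/7]
R5 ← R5 − (29/105)·R3: [0, 0, 0, -24/7]
R5 ← R5 + R4: [0, 0, 0, 0]
Echelon form has 4 nonzero rows, so rank(M) = 4.
Each nonzero row contributes one pivot column: 4 pivot columns.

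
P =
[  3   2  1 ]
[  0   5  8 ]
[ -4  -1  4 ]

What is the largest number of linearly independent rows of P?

Row reduce to echelon form.
R3 ← R3 + (4/3)·R1: [0, 5/3, 16/3]
R3 ← R3 − (1/3)·R2: [0, 0, 8/3]
Echelon form has 3 nonzero rows, so rank(P) = 3.
The rank gives the maximum number of linearly independent rows: 3.

3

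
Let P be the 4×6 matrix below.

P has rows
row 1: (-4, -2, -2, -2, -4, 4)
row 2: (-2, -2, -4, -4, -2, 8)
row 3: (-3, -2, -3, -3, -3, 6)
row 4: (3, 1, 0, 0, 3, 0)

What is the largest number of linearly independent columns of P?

Row reduce to echelon form.
R2 ← R2 − (1/2)·R1: [0, -1, -3, -3, 0, 6]
R3 ← R3 − (3/4)·R1: [0, -1/2, -3/2, -3/2, 0, 3]
R4 ← R4 + (3/4)·R1: [0, -1/2, -3/2, -3/2, 0, 3]
R3 ← R3 − (1/2)·R2: [0, 0, 0, 0, 0, 0]
R4 ← R4 − (1/2)·R2: [0, 0, 0, 0, 0, 0]
Echelon form has 2 nonzero rows, so rank(P) = 2.
The rank gives the maximum number of linearly independent columns: 2.

2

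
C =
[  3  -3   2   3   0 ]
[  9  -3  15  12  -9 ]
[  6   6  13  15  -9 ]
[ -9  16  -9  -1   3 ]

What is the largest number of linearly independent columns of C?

Row reduce to echelon form.
R2 ← R2 − (3)·R1: [0, 6, 9, 3, -9]
R3 ← R3 − (2)·R1: [0, 12, 9, 9, -9]
R4 ← R4 + (3)·R1: [0, 7, -3, 8, 3]
R3 ← R3 − (2)·R2: [0, 0, -9, 3, 9]
R4 ← R4 − (7/6)·R2: [0, 0, -27/2, 9/2, 27/2]
R4 ← R4 − (3/2)·R3: [0, 0, 0, 0, 0]
Echelon form has 3 nonzero rows, so rank(C) = 3.
The rank gives the maximum number of linearly independent columns: 3.

3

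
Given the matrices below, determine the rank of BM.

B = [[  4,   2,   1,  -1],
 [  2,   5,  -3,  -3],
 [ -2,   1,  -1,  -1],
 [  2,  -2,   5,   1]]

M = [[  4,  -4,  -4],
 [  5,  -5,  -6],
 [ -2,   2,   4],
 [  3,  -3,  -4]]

First compute BM:
[[ 21, -21, -20],
 [ 30, -30, -38],
 [ -4,   4,   2],
 [ -9,   9,  20]]
Now row reduce the product.
R2 ← R2 − (10/7)·R1: [0, 0, -66/7]
R3 ← R3 + (4/21)·R1: [0, 0, -38/21]
R4 ← R4 + (3/7)·R1: [0, 0, 80/7]
R3 ← R3 − (19/99)·R2: [0, 0, 0]
R4 ← R4 + (40/33)·R2: [0, 0, 0]
2 nonzero rows, so rank(BM) = 2.

2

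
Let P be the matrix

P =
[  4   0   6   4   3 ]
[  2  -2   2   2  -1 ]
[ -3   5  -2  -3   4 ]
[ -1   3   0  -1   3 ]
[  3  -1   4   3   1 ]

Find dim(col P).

Row reduce to echelon form.
R2 ← R2 − (1/2)·R1: [0, -2, -1, 0, -5/2]
R3 ← R3 + (3/4)·R1: [0, 5, 5/2, 0, 25/4]
R4 ← R4 + (1/4)·R1: [0, 3, 3/2, 0, 15/4]
R5 ← R5 − (3/4)·R1: [0, -1, -1/2, 0, -5/4]
R3 ← R3 + (5/2)·R2: [0, 0, 0, 0, 0]
R4 ← R4 + (3/2)·R2: [0, 0, 0, 0, 0]
R5 ← R5 − (1/2)·R2: [0, 0, 0, 0, 0]
Echelon form has 2 nonzero rows, so rank(P) = 2.
The column space has dimension equal to the rank: 2.

2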